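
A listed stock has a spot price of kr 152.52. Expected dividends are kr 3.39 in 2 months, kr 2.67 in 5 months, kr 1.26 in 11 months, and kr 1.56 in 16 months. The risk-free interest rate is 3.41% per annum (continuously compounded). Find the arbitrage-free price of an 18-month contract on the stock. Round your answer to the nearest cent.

kr 151.35

PV(dividends) I = 3.39·e^(−0.0341·2/12) + 2.67·e^(−0.0341·5/12) + 1.26·e^(−0.0341·11/12) + 1.56·e^(−0.0341·16/12)
I = 3.3708 + 2.6323 + 1.2212 + 1.4907 = 8.7150
F = (S − I)·e^(rT) = (152.52 − 8.7150) · e^(0.0341·18/12)
= 143.8050 · e^0.051150 = 143.8050 × 1.052481 = kr 151.35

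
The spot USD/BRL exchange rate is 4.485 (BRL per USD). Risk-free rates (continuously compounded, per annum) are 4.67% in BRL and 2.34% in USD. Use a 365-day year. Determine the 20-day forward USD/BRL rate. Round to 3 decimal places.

F = S·e^((r_BRL − r_USD)T) = 4.485 · e^((0.0467 − 0.0234) × 20/365)
= 4.485 · e^0.001277 = 4.485 × 1.001278
F = 4.491 BRL per USD

4.491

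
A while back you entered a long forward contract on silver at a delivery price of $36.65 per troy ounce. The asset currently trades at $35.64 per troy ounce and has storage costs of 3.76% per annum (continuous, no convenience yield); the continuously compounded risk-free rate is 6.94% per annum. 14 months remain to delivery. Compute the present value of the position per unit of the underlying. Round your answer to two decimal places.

$3.44 per troy ounce

Current fair forward for the remaining 14 months: F = S·e^((r + u)·T), (r + u) = 0.0694 + 0.0376 = 0.1070
F = 35.64 · e^(0.1070 × 14/12) = 35.64 × 1.132960 = 40.3787
Value of long forward = (F − K)·e^(−rT) = (40.3787 − 36.65) · e^(−0.0694·14/12)
= 3.7287 × 0.922224 = 3.44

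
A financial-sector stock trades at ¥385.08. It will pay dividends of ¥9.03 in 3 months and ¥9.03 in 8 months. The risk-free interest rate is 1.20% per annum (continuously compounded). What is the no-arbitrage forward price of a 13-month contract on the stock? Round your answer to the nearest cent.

PV(dividends) I = 9.03·e^(−0.0120·3/12) + 9.03·e^(−0.0120·8/12)
I = 9.0030 + 8.9580 = 17.9610
F = (S − I)·e^(rT) = (385.08 − 17.9610) · e^(0.0120·13/12)
= 367.1190 · e^0.013000 = 367.1190 × 1.013085 = ¥371.92

¥371.92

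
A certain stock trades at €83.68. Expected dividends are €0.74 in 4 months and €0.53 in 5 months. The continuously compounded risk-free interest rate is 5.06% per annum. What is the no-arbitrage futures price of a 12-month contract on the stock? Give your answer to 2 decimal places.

PV(dividends) I = 0.74·e^(−0.0506·4/12) + 0.53·e^(−0.0506·5/12)
I = 0.7276 + 0.5189 = 1.2465
F = (S − I)·e^(rT) = (83.68 − 1.2465) · e^(0.0506·12/12)
= 82.4335 · e^0.050600 = 82.4335 × 1.051902 = €86.71

€86.71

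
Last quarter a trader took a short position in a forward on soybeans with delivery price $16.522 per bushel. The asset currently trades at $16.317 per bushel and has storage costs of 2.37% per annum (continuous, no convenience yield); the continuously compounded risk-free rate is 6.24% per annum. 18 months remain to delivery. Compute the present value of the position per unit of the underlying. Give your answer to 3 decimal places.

-$1.862 per bushel

Current fair forward for the remaining 18 months: F = S·e^((r + u)·T), (r + u) = 0.0624 + 0.0237 = 0.0861
F = 16.317 · e^(0.0861 × 18/12) = 16.317 × 1.137861 = 18.5665
Value of long forward = (F − K)·e^(−rT) = (18.5665 − 16.522) · e^(−0.0624·18/12)
= 2.0445 × 0.910647 = 1.862
Short position value = −(long value) = -$1.862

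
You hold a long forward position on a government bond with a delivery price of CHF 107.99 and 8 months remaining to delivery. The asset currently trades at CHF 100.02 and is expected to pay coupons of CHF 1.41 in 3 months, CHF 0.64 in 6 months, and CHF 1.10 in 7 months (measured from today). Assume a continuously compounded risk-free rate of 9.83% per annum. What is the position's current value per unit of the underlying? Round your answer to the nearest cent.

-CHF 4.14

PV(remaining coupons) I = 1.41·e^(−0.0983·3/12) + 0.64·e^(−0.0983·6/12) + 1.10·e^(−0.0983·7/12) = 3.0238
Current forward F = (S − I)·e^(rT) = (100.02 − 3.0238)·e^(0.0983·8/12) = 96.9962 × 1.067728 = 103.5656
Value (long) = (F − K)·e^(−rT) = (103.5656 − 107.99) × 0.936568 = -4.1438
Value = -CHF 4.14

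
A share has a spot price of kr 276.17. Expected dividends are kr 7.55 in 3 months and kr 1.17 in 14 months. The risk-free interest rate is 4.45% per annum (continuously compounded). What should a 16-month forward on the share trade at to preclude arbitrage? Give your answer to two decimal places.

kr 283.95

PV(dividends) I = 7.55·e^(−0.0445·3/12) + 1.17·e^(−0.0445·14/12)
I = 7.4665 + 1.1108 = 8.5773
F = (S − I)·e^(rT) = (276.17 − 8.5773) · e^(0.0445·16/12)
= 267.5927 · e^0.059333 = 267.5927 × 1.061129 = kr 283.95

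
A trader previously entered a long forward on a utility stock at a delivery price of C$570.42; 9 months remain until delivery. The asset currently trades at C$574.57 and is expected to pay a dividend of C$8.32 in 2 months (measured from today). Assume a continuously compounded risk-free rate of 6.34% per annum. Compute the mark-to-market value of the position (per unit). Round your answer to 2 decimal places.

PV(remaining dividends) I = 8.32·e^(−0.0634·2/12) = 8.2325
Current forward F = (S − I)·e^(rT) = (574.57 − 8.2325)·e^(0.0634·9/12) = 566.3375 × 1.048699 = 593.9176
Value (long) = (F − K)·e^(−rT) = (593.9176 − 570.42) × 0.953563 = 22.4064
Value = C$22.41

C$22.41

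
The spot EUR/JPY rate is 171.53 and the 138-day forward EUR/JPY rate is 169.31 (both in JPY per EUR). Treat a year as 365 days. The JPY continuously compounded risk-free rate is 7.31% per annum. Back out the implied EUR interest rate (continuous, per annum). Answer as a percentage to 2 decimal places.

10.76%

F = S·e^((r_JPY − r_EUR)T) ⇒ r_EUR = r_JPY − ln(F/S)/T
ln(169.31/171.53) = -0.013027; /(138/365) = -0.034455
r_EUR = 0.0731 + 0.034455 = 0.107555
r_EUR = 10.76%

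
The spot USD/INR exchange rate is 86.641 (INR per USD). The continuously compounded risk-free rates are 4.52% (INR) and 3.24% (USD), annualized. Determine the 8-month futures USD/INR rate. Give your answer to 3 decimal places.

87.384

F = S·e^((r_INR − r_USD)T) = 86.641 · e^((0.0452 − 0.0324) × 8/12)
= 86.641 · e^0.008533 = 86.641 × 1.008570
F = 87.384 INR per USD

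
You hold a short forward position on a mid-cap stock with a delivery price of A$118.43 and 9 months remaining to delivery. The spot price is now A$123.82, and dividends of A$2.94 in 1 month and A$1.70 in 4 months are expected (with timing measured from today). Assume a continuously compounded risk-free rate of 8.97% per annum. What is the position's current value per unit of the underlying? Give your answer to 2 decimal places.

-A$8.53

PV(remaining dividends) I = 2.94·e^(−0.0897·1/12) + 1.70·e^(−0.0897·4/12) = 4.5680
Current forward F = (S − I)·e^(rT) = (123.82 − 4.5680)·e^(0.0897·9/12) = 119.2520 × 1.069590 = 127.5507
Value (long) = (F − K)·e^(−rT) = (127.5507 − 118.43) × 0.934938 = 8.5273
Short position value = −(long value) = -A$8.53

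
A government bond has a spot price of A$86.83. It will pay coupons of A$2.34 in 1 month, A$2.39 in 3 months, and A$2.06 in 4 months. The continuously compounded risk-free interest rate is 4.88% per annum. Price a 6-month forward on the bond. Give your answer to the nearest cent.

A$82.09

PV(coupons) I = 2.34·e^(−0.0488·1/12) + 2.39·e^(−0.0488·3/12) + 2.06·e^(−0.0488·4/12)
I = 2.3305 + 2.3610 + 2.0268 = 6.7183
F = (S − I)·e^(rT) = (86.83 − 6.7183) · e^(0.0488·6/12)
= 80.1117 · e^0.024400 = 80.1117 × 1.024700 = A$82.09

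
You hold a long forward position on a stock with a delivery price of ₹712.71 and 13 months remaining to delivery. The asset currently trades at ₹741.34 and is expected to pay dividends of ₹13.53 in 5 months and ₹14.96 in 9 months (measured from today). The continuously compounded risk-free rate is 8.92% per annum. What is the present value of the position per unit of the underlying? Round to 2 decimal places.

₹67.25

PV(remaining dividends) I = 13.53·e^(−0.0892·5/12) + 14.96·e^(−0.0892·9/12) = 27.0283
Current forward F = (S − I)·e^(rT) = (741.34 − 27.0283)·e^(0.0892·13/12) = 714.3117 × 1.101456 = 786.7829
Value (long) = (F − K)·e^(−rT) = (786.7829 − 712.71) × 0.907889 = 67.2500
Value = ₹67.25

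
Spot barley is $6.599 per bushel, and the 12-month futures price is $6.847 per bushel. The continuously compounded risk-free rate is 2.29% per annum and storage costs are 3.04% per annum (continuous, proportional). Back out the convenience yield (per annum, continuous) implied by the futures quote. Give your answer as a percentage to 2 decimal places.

1.64%

F = S·e^((r+u−y)T) ⇒ (r+u−y) = ln(F/S)/T
ln(6.847/6.599) = 0.036892; /T ⇒ 0.036892
y = r + u − ln(F/S)/T = 0.0229 + 0.0304 − 0.036892 = 0.016408
y = 1.64%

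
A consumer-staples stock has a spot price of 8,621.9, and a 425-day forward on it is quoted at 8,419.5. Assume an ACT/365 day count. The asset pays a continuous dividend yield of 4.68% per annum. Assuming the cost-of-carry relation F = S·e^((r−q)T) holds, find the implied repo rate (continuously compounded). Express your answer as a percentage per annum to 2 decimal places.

From F = S·e^((r−q)T): (r − q) = ln(F/S)/T
ln(8419.5/8621.9) = ln(0.976525) = -0.023755
(r − q) = -0.023755 / (425/365) = -0.020401
r = ln(F/S)/T + q = -0.020401 + 0.0468 = 0.026399
r = 2.64%

2.64%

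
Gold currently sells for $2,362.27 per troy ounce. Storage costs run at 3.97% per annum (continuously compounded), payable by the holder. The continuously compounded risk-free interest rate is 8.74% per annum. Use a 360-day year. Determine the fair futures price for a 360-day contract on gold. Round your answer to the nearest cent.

Net carry = r + u − y = 0.0874 + 0.0397 − 0.0000 = 0.1271
F = S·e^((r+u−y)T) = 2362.27 · e^(0.1271 × 360/360) = 2362.27 · e^0.12710000
= 2362.27 × 1.13553057 = $2,682.43 per troy ounce

$2,682.43 per troy ounce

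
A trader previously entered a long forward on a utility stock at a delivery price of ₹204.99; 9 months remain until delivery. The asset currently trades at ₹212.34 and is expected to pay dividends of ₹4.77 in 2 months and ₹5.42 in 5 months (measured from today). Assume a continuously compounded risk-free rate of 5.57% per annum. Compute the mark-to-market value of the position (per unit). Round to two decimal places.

PV(remaining dividends) I = 4.77·e^(−0.0557·2/12) + 5.42·e^(−0.0557·5/12) = 10.0216
Current forward F = (S − I)·e^(rT) = (212.34 − 10.0216)·e^(0.0557·9/12) = 202.3184 × 1.042660 = 210.9493
Value (long) = (F − K)·e^(−rT) = (210.9493 − 204.99) × 0.959086 = 5.7155
Value = ₹5.72

₹5.72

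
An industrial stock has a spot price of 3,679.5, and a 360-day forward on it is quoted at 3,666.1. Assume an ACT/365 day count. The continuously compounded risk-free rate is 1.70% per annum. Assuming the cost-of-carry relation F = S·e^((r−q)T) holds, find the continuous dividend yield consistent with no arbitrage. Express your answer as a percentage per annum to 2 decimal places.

From F = S·e^((r−q)T): (r − q) = ln(F/S)/T
ln(3666.1/3679.5) = ln(0.996358) = -0.003649
(r − q) = -0.003649 / (360/365) = -0.003700
q = r − ln(F/S)/T = 0.0170 + 0.003700 = 0.020700
q = 2.07%

2.07%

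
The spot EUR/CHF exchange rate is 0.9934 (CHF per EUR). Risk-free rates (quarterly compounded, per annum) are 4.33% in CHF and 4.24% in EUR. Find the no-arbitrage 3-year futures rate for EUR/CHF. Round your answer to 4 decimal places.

By covered interest parity, F = S · (1+r_CHF/4)^(4T) / (1+r_EUR/4)^(4T)
= 0.9934 × 1.137920 / 1.134884 = 0.9934 × 1.002675
F = 0.9961 CHF per EUR

0.9961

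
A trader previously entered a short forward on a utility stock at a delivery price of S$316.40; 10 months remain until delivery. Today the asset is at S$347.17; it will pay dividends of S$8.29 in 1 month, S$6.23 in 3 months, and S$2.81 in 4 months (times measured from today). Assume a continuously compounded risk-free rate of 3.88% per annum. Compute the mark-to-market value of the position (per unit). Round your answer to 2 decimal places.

-S$23.63

PV(remaining dividends) I = 8.29·e^(−0.0388·1/12) + 6.23·e^(−0.0388·3/12) + 2.81·e^(−0.0388·4/12) = 17.2070
Current forward F = (S − I)·e^(rT) = (347.17 − 17.2070)·e^(0.0388·10/12) = 329.9630 × 1.032862 = 340.8062
Value (long) = (F − K)·e^(−rT) = (340.8062 − 316.40) × 0.968184 = 23.6297
Short position value = −(long value) = -S$23.63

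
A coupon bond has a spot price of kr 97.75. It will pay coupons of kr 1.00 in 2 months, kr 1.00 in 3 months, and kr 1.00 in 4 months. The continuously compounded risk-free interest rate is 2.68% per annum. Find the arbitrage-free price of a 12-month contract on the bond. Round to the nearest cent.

kr 97.34

PV(coupons) I = 1.00·e^(−0.0268·2/12) + 1.00·e^(−0.0268·3/12) + 1.00·e^(−0.0268·4/12)
I = 0.9955 + 0.9933 + 0.9911 = 2.9799
F = (S − I)·e^(rT) = (97.75 − 2.9799) · e^(0.0268·12/12)
= 94.7701 · e^0.026800 = 94.7701 × 1.027162 = kr 97.34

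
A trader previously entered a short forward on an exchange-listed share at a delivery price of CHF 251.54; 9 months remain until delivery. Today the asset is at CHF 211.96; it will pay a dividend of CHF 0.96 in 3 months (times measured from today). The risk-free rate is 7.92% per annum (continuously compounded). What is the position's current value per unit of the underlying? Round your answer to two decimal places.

CHF 26.01

PV(remaining dividends) I = 0.96·e^(−0.0792·3/12) = 0.9412
Current forward F = (S − I)·e^(rT) = (211.96 − 0.9412)·e^(0.0792·9/12) = 211.0188 × 1.061200 = 223.9332
Value (long) = (F − K)·e^(−rT) = (223.9332 − 251.54) × 0.942330 = -26.0147
Short position value = −(long value) = CHF 26.01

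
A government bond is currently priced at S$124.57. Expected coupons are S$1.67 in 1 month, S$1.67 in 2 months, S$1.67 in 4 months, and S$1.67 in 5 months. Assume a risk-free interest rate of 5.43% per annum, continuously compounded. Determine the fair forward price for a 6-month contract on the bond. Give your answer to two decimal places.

PV(coupons) I = 1.67·e^(−0.0543·1/12) + 1.67·e^(−0.0543·2/12) + 1.67·e^(−0.0543·4/12) + 1.67·e^(−0.0543·5/12)
I = 1.6625 + 1.6550 + 1.6400 + 1.6326 = 6.5901
F = (S − I)·e^(rT) = (124.57 − 6.5901) · e^(0.0543·6/12)
= 117.9799 · e^0.027150 = 117.9799 × 1.027522 = S$121.23

S$121.23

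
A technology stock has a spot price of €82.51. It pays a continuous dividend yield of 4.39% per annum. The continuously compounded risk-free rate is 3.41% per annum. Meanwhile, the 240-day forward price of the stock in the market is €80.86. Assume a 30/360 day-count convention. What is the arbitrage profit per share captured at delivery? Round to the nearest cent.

€1.11 per share

Fair forward: F* = S·e^(carry·T), with carry = (r − q) = 0.0341 − 0.0439 = -0.0098
F* = 82.51 · e^(-0.0098 × 240/360) = 82.51 · e^-0.006533 = 82.51 × 0.993488 = €81.9727
Market €80.86 < fair €81.9727: forward underpriced → reverse cash-and-carry (short spot, go long the forward).
At maturity, profit = |F_mkt − F*| = |80.86 − 81.9727| = €1.11 per share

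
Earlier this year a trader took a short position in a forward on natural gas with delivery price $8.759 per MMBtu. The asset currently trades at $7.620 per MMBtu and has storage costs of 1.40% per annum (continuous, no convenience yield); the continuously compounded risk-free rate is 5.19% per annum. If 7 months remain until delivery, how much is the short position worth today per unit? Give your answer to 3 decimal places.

Current fair forward for the remaining 7 months: F = S·e^((r + u)·T), (r + u) = 0.0519 + 0.0140 = 0.0659
F = 7.620 · e^(0.0659 × 7/12) = 7.620 × 1.039190 = 7.9186
Value of long forward = (F − K)·e^(−rT) = (7.9186 − 8.759) · e^(−0.0519·7/12)
= -0.8404 × 0.970179 = -0.815
Short position value = −(long value) = $0.815

$0.815 per MMBtu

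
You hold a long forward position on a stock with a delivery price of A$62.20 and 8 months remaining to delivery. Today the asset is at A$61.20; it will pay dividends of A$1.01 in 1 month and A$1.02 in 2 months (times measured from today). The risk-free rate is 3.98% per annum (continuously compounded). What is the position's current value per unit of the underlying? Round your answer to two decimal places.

PV(remaining dividends) I = 1.01·e^(−0.0398·1/12) + 1.02·e^(−0.0398·2/12) = 2.0199
Current forward F = (S − I)·e^(rT) = (61.20 − 2.0199)·e^(0.0398·8/12) = 59.1801 × 1.026888 = 60.7713
Value (long) = (F − K)·e^(−rT) = (60.7713 − 62.20) × 0.973816 = -1.3913
Value = -A$1.39

-A$1.39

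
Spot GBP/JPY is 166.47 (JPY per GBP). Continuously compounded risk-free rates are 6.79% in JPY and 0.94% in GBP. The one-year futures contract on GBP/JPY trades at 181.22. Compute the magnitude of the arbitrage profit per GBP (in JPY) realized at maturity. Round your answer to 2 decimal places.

4.72 per GBP (in JPY)

Fair futures: F* = S·e^(carry·T), with carry = (r_JPY − r_GBP) = 0.0679 − 0.0094 = 0.0585
F* = 166.47 · e^(0.0585 × 12/12) = 166.47 · e^0.058500 = 166.47 × 1.060245 = 176.4990
Market 181.22 > fair 176.4990: forward overpriced → cash-and-carry (buy spot, short the forward).
At maturity, profit = |F_mkt − F*| = |181.22 − 176.4990| = 4.72 per GBP (in JPY)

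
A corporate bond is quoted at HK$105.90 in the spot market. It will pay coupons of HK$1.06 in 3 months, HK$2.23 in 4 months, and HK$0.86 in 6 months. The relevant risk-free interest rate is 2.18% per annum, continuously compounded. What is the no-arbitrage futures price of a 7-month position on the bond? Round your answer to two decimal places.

PV(coupons) I = 1.06·e^(−0.0218·3/12) + 2.23·e^(−0.0218·4/12) + 0.86·e^(−0.0218·6/12)
I = 1.0542 + 2.2139 + 0.8507 = 4.1188
F = (S − I)·e^(rT) = (105.90 − 4.1188) · e^(0.0218·7/12)
= 101.7812 · e^0.012717 = 101.7812 × 1.012798 = HK$103.08

HK$103.08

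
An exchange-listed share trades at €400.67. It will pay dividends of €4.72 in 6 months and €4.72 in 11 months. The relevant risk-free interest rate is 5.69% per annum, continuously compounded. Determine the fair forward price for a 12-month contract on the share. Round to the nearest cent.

€414.53

PV(dividends) I = 4.72·e^(−0.0569·6/12) + 4.72·e^(−0.0569·11/12)
I = 4.5876 + 4.4801 = 9.0677
F = (S − I)·e^(rT) = (400.67 − 9.0677) · e^(0.0569·12/12)
= 391.6023 · e^0.056900 = 391.6023 × 1.058550 = €414.53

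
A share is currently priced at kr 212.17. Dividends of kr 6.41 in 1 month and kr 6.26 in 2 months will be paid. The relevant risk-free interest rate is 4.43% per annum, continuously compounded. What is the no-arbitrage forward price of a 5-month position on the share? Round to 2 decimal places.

kr 203.29

PV(dividends) I = 6.41·e^(−0.0443·1/12) + 6.26·e^(−0.0443·2/12)
I = 6.3864 + 6.2140 = 12.6004
F = (S − I)·e^(rT) = (212.17 − 12.6004) · e^(0.0443·5/12)
= 199.5696 · e^0.018458 = 199.5696 × 1.018629 = kr 203.29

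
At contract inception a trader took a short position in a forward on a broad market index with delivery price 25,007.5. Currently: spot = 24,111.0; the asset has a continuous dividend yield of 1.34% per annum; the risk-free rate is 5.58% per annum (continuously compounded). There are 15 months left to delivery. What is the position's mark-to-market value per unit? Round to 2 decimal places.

-387.84

Current fair forward for the remaining 15 months: F = S·e^((r − q)·T), (r − q) = 0.0558 − 0.0134 = 0.0424
F = 24111.0 · e^(0.0424 × 15/12) = 24111.0 × 1.05442965 = 25423.3533
Value of long forward = (F − K)·e^(−rT) = (25423.3533 − 25007.5) · e^(−0.0558·15/12)
= 415.8533 × 0.93262695 = 387.84
Short position value = −(long value) = -387.84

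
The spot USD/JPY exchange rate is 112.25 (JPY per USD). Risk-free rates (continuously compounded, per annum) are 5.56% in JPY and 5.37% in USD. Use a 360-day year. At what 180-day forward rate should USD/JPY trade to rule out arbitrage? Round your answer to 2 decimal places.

112.36

F = S·e^((r_JPY − r_USD)T) = 112.25 · e^((0.0556 − 0.0537) × 180/360)
= 112.25 · e^0.000950 = 112.25 × 1.000950
F = 112.36 JPY per USD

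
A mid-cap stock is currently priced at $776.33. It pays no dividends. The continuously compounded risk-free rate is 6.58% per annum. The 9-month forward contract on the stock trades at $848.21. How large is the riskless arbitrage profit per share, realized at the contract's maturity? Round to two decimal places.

Fair forward: F* = S·e^(carry·T), with carry = r = 0.0658
F* = 776.33 · e^(0.0658 × 9/12) = 776.33 · e^0.049350 = 776.33 × 1.050588 = $815.6030
Market $848.21 > fair $815.6030: forward overpriced → cash-and-carry (buy spot, short the forward).
At maturity, profit = |F_mkt − F*| = |848.21 − 815.6030| = $32.61 per share

$32.61 per share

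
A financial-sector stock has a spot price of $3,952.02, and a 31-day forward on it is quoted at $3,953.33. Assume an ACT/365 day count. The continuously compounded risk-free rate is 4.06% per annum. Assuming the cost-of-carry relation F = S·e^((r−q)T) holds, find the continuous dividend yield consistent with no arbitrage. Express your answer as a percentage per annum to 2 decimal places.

From F = S·e^((r−q)T): (r − q) = ln(F/S)/T
ln(3953.33/3952.02) = ln(1.000331) = 0.000331
(r − q) = 0.000331 / (31/365) = 0.003897
q = r − ln(F/S)/T = 0.0406 − 0.003897 = 0.036703
q = 3.67%

3.67%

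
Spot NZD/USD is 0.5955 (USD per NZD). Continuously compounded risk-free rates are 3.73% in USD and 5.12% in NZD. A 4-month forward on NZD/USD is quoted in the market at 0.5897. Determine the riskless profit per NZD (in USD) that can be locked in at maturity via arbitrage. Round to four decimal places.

0.0030 per NZD (in USD)

Fair forward: F* = S·e^(carry·T), with carry = (r_USD − r_NZD) = 0.0373 − 0.0512 = -0.0139
F* = 0.5955 · e^(-0.0139 × 4/12) = 0.5955 · e^-0.004633 = 0.5955 × 0.995378 = 0.5927
Market 0.5897 < fair 0.5927: forward underpriced → reverse cash-and-carry (short spot, go long the forward).
At maturity, profit = |F_mkt − F*| = |0.5897 − 0.5927| = 0.0030 per NZD (in USD)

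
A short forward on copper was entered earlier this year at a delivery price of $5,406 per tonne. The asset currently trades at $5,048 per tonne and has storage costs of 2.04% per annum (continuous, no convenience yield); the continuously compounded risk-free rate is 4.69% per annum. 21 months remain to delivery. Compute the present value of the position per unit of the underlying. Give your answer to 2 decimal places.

Current fair forward for the remaining 21 months: F = S·e^((r + u)·T), (r + u) = 0.0469 + 0.0204 = 0.0673
F = 5048 · e^(0.0673 × 21/12) = 5048 × 1.12499096 = 5678.9544
Value of long forward = (F − K)·e^(−rT) = (5678.9544 − 5406) · e^(−0.0469·21/12)
= 272.9544 × 0.92120287 = 251.45
Short position value = −(long value) = -$251.45

-$251.45 per tonne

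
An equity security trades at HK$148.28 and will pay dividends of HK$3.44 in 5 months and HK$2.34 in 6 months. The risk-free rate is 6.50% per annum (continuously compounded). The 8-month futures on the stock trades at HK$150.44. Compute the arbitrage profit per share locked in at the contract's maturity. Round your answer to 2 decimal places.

PV(dividends) I = 3.44·e^(−0.0650·5/12) + 2.34·e^(−0.0650·6/12) = 5.6133
Fair futures F* = (S − I)·e^(rT) = (148.28 − 5.6133)·e^0.043333 = 142.6667 × 1.044286 = 148.9848
Market HK$150.44 > fair 148.9848: forward overpriced → cash-and-carry (borrow at r, buy the stock and collect the dividends, short the forward).
Profit at T = |F_mkt − F*| = |150.44 − 148.9848| = HK$1.46 per share

HK$1.46 per share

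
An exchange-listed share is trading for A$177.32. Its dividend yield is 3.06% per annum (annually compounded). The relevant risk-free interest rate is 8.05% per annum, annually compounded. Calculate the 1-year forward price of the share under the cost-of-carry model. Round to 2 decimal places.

A$185.91

F = S · (1+r)^T / (1+q)^T
= 177.32 × 1.080500 / 1.030600 = 177.32 × 1.048418
F = A$185.91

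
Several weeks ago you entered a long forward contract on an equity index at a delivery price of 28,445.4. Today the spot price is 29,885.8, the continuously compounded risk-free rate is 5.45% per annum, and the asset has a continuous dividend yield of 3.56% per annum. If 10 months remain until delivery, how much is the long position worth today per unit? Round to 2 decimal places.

1829.81

Current fair forward for the remaining 10 months: F = S·e^((r − q)·T), (r − q) = 0.0545 − 0.0356 = 0.0189
F = 29885.8 · e^(0.0189 × 10/12) = 29885.8 × 1.01587468 = 30360.2275
Value of long forward = (F − K)·e^(−rT) = (30360.2275 − 28445.4) · e^(−0.0545·10/12)
= 1914.8275 × 0.95559923 = 1829.81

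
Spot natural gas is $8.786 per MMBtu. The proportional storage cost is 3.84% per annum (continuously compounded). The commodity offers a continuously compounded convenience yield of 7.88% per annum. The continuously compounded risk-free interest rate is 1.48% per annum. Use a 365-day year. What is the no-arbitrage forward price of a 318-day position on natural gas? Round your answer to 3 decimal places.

Net carry = r + u − y = 0.0148 + 0.0384 − 0.0788 = -0.0256
F = S·e^((r+u−y)T) = 8.786 · e^(-0.0256 × 318/365) = 8.786 · e^-0.022304
= 8.786 × 0.977943 = $8.592 per MMBtu

$8.592 per MMBtu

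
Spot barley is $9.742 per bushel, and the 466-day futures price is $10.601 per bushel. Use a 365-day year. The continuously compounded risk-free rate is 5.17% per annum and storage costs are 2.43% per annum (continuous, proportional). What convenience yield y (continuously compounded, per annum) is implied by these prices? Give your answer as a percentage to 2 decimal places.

F = S·e^((r+u−y)T) ⇒ (r+u−y) = ln(F/S)/T
ln(10.601/9.742) = 0.084502; /T ⇒ 0.066187
y = r + u − ln(F/S)/T = 0.0517 + 0.0243 − 0.066187 = 0.009813
y = 0.98%

0.98%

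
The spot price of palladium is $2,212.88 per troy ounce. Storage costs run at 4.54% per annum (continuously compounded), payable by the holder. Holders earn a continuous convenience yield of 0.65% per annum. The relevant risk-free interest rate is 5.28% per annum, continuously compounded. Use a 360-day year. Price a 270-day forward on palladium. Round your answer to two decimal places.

$2,370.43 per troy ounce

Net carry = r + u − y = 0.0528 + 0.0454 − 0.0065 = 0.0917
F = S·e^((r+u−y)T) = 2212.88 · e^(0.0917 × 270/360) = 2212.88 · e^0.06877500
= 2212.88 × 1.07119516 = $2,370.43 per troy ounce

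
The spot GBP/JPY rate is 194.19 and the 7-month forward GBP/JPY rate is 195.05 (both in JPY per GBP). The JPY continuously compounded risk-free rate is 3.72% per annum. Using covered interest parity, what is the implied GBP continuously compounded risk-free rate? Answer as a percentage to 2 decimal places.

F = S·e^((r_JPY − r_GBP)T) ⇒ r_GBP = r_JPY − ln(F/S)/T
ln(195.05/194.19) = 0.004419; /(7/12) = 0.007575
r_GBP = 0.0372 − 0.007575 = 0.029625
r_GBP = 2.96%

2.96%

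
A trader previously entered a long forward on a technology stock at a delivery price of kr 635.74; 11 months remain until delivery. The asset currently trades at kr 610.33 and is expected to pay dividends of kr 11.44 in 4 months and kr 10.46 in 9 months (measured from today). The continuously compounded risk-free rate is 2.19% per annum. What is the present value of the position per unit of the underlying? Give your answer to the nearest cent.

PV(remaining dividends) I = 11.44·e^(−0.0219·4/12) + 10.46·e^(−0.0219·9/12) = 21.6464
Current forward F = (S − I)·e^(rT) = (610.33 − 21.6464)·e^(0.0219·11/12) = 588.6836 × 1.020278 = 600.6209
Value (long) = (F − K)·e^(−rT) = (600.6209 − 635.74) × 0.980125 = -34.4211
Value = -kr 34.42

-kr 34.42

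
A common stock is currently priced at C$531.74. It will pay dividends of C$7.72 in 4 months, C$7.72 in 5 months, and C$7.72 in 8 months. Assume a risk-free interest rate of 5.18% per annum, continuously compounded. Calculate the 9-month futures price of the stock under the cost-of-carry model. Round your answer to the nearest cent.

PV(dividends) I = 7.72·e^(−0.0518·4/12) + 7.72·e^(−0.0518·5/12) + 7.72·e^(−0.0518·8/12)
I = 7.5878 + 7.5552 + 7.4580 = 22.6010
F = (S − I)·e^(rT) = (531.74 − 22.6010) · e^(0.0518·9/12)
= 509.1390 · e^0.038850 = 509.1390 × 1.039615 = C$529.31

C$529.31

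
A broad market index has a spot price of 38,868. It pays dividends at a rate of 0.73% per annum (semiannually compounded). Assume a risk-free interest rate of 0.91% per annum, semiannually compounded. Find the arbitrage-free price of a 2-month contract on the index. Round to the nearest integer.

38,880

F = S · (1+r/2)^(2T) / (1+q/2)^(2T)
= 38868 × 1.001514 / 1.001215 = 38868 × 1.000299
F = 38,880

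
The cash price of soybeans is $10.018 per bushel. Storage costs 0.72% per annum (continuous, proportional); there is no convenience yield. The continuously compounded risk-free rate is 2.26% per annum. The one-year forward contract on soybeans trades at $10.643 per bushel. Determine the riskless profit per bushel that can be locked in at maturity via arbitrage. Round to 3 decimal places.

$0.322 per bushel

Fair forward: F* = S·e^(carry·T), with carry = (r + u) = 0.0226 + 0.0072 = 0.0298
F* = 10.018 · e^(0.0298 × 12/12) = 10.018 · e^0.029800 = 10.018 × 1.030248 = $10.3210
Market $10.643 > fair $10.3210: forward overpriced → cash-and-carry (buy spot, short the forward).
At maturity, profit = |F_mkt − F*| = |10.643 − 10.3210| = $0.322 per bushel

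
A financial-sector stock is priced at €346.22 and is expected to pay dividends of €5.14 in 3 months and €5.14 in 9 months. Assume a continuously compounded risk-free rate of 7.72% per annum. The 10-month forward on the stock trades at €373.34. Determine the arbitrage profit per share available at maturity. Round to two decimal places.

PV(dividends) I = 5.14·e^(−0.0772·3/12) + 5.14·e^(−0.0772·9/12) = 9.8926
Fair forward F* = (S − I)·e^(rT) = (346.22 − 9.8926)·e^0.064333 = 336.3274 × 1.066447 = 358.6753
Market €373.34 > fair 358.6753: forward overpriced → cash-and-carry (borrow at r, buy the stock and collect the dividends, short the forward).
Profit at T = |F_mkt − F*| = |373.34 − 358.6753| = €14.66 per share

€14.66 per share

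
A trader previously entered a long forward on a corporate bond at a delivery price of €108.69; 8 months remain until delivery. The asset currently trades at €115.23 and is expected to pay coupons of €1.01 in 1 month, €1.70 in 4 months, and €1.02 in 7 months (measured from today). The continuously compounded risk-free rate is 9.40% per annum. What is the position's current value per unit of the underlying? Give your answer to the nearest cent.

€9.53

PV(remaining coupons) I = 1.01·e^(−0.0940·1/12) + 1.70·e^(−0.0940·4/12) + 1.02·e^(−0.0940·7/12) = 3.6153
Current forward F = (S − I)·e^(rT) = (115.23 − 3.6153)·e^(0.0940·8/12) = 111.6147 × 1.064672 = 118.8330
Value (long) = (F − K)·e^(−rT) = (118.8330 − 108.69) × 0.939257 = 9.5269
Value = €9.53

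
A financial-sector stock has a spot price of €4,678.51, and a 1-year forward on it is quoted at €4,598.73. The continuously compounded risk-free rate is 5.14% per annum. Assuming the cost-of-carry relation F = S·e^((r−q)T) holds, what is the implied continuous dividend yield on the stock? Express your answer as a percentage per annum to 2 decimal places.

From F = S·e^((r−q)T): (r − q) = ln(F/S)/T
ln(4598.73/4678.51) = ln(0.982948) = -0.017199
(r − q) = -0.017199 / (1) = -0.017199
q = r − ln(F/S)/T = 0.0514 + 0.017199 = 0.068599
q = 6.86%

6.86%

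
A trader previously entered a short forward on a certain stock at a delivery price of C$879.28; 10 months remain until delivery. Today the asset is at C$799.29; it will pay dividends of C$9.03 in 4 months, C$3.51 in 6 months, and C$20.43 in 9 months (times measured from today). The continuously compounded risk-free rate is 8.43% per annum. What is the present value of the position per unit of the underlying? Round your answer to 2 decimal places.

PV(remaining dividends) I = 9.03·e^(−0.0843·4/12) + 3.51·e^(−0.0843·6/12) + 20.43·e^(−0.0843·9/12) = 31.3232
Current forward F = (S − I)·e^(rT) = (799.29 − 31.3232)·e^(0.0843·10/12) = 767.9668 × 1.072776 = 823.8564
Value (long) = (F − K)·e^(−rT) = (823.8564 − 879.28) × 0.932161 = -51.6637
Short position value = −(long value) = C$51.66

C$51.66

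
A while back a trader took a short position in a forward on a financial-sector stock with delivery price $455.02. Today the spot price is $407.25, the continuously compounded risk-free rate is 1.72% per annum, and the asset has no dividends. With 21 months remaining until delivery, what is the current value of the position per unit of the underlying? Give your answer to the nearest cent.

Current fair forward for the remaining 21 months: F = S·e^(r·T), r = 0.0172
F = 407.25 · e^(0.0172 × 21/12) = 407.25 × 1.030558 = 419.6947
Value of long forward = (F − K)·e^(−rT) = (419.6947 − 455.02) · e^(−0.0172·21/12)
= -35.3253 × 0.970348 = -34.28
Short position value = −(long value) = $34.28

$34.28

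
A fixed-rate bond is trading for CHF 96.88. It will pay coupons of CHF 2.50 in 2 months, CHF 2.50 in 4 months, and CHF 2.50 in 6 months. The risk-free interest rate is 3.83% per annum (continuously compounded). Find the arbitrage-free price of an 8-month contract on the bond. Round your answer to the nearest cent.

CHF 91.79

PV(coupons) I = 2.50·e^(−0.0383·2/12) + 2.50·e^(−0.0383·4/12) + 2.50·e^(−0.0383·6/12)
I = 2.4841 + 2.4683 + 2.4526 = 7.4050
F = (S − I)·e^(rT) = (96.88 − 7.4050) · e^(0.0383·8/12)
= 89.4750 · e^0.025533 = 89.4750 × 1.025862 = CHF 91.79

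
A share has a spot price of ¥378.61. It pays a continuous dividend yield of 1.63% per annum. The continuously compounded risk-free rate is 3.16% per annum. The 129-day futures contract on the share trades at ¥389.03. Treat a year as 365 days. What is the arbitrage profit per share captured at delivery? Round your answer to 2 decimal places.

¥8.37 per share

Fair futures: F* = S·e^(carry·T), with carry = (r − q) = 0.0316 − 0.0163 = 0.0153
F* = 378.61 · e^(0.0153 × 129/365) = 378.61 · e^0.005407 = 378.61 × 1.005422 = ¥380.6628
Market ¥389.03 > fair ¥380.6628: forward overpriced → cash-and-carry (buy spot, short the forward).
At maturity, profit = |F_mkt − F*| = |389.03 − 380.6628| = ¥8.37 per share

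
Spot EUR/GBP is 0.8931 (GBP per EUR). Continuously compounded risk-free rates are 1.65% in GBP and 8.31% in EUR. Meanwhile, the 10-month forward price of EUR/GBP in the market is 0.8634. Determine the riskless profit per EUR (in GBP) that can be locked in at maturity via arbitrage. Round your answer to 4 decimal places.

Fair forward: F* = S·e^(carry·T), with carry = (r_GBP − r_EUR) = 0.0165 − 0.0831 = -0.0666
F* = 0.8931 · e^(-0.0666 × 10/12) = 0.8931 · e^-0.055500 = 0.8931 × 0.946012 = 0.8449
Market 0.8634 > fair 0.8449: forward overpriced → cash-and-carry (buy spot, short the forward).
At maturity, profit = |F_mkt − F*| = |0.8634 − 0.8449| = 0.0185 per EUR (in GBP)

0.0185 per EUR (in GBP)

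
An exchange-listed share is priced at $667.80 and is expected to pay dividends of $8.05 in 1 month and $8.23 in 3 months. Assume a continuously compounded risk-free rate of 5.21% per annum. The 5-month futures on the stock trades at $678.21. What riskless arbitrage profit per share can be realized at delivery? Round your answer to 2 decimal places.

PV(dividends) I = 8.05·e^(−0.0521·1/12) + 8.23·e^(−0.0521·3/12) = 16.1386
Fair futures F* = (S − I)·e^(rT) = (667.80 − 16.1386)·e^0.021708 = 651.6614 × 1.021945 = 665.9621
Market $678.21 > fair 665.9621: forward overpriced → cash-and-carry (borrow at r, buy the stock and collect the dividends, short the forward).
Profit at T = |F_mkt − F*| = |678.21 − 665.9621| = $12.25 per share

$12.25 per share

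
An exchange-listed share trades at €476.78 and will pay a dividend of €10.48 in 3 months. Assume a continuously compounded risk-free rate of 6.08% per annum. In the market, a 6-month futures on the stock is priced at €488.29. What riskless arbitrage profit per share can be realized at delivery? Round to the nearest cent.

€7.43 per share

PV(dividends) I = 10.48·e^(−0.0608·3/12) = 10.3219
Fair futures F* = (S − I)·e^(rT) = (476.78 − 10.3219)·e^0.030400 = 466.4581 × 1.030867 = 480.8563
Market €488.29 > fair 480.8563: forward overpriced → cash-and-carry (borrow at r, buy the stock and collect the dividends, short the forward).
Profit at T = |F_mkt − F*| = |488.29 − 480.8563| = €7.43 per share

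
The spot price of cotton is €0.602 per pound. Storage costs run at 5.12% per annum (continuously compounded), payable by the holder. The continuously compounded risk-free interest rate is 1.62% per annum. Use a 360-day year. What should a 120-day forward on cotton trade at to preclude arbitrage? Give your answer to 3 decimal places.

€0.616 per pound

Net carry = r + u − y = 0.0162 + 0.0512 − 0.0000 = 0.0674
F = S·e^((r+u−y)T) = 0.602 · e^(0.0674 × 120/360) = 0.602 · e^0.022467
= 0.602 × 1.022721 = €0.616 per pound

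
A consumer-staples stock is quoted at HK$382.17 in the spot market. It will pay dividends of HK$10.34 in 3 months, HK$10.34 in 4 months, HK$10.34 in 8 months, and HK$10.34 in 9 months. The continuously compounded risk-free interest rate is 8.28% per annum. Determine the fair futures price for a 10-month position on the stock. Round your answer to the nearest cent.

PV(dividends) I = 10.34·e^(−0.0828·3/12) + 10.34·e^(−0.0828·4/12) + 10.34·e^(−0.0828·8/12) + 10.34·e^(−0.0828·9/12)
I = 10.1282 + 10.0585 + 9.7847 + 9.7174 = 39.6888
F = (S − I)·e^(rT) = (382.17 − 39.6888) · e^(0.0828·10/12)
= 342.4812 · e^0.069000 = 342.4812 × 1.071436 = HK$366.95

HK$366.95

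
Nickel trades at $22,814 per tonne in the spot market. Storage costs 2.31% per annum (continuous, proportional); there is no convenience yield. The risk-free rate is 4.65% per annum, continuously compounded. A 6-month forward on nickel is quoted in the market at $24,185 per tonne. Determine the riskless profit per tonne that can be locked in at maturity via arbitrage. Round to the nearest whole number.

$563 per tonne

Fair forward: F* = S·e^(carry·T), with carry = (r + u) = 0.0465 + 0.0231 = 0.0696
F* = 22814 · e^(0.0696 × 6/12) = 22814 · e^0.034800 = 22814 × 1.035413 = $23621.9122
Market $24185 > fair $23621.9122: forward overpriced → cash-and-carry (buy spot, short the forward).
At maturity, profit = |F_mkt − F*| = |24185 − 23621.9122| = $563 per tonne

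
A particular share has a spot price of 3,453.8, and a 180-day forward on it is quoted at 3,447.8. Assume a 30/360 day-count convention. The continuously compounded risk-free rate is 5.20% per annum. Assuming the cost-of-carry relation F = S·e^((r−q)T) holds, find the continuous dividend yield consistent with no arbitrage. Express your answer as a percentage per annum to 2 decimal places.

From F = S·e^((r−q)T): (r − q) = ln(F/S)/T
ln(3447.8/3453.8) = ln(0.998263) = -0.001739
(r − q) = -0.001739 / (180/360) = -0.003478
q = r − ln(F/S)/T = 0.0520 + 0.003478 = 0.055478
q = 5.55%

5.55%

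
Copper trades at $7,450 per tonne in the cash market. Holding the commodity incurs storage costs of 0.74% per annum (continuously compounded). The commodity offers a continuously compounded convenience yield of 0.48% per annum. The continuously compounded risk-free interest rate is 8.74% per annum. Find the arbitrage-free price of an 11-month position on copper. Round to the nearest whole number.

$8,091 per tonne

Net carry = r + u − y = 0.0874 + 0.0074 − 0.0048 = 0.0900
F = S·e^((r+u−y)T) = 7450 · e^(0.0900 × 11/12) = 7450 · e^0.082500
= 7450 × 1.085999 = $8,091 per tonne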